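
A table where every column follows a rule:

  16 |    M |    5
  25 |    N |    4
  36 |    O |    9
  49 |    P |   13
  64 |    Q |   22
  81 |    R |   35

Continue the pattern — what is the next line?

100  S  57

First component: 16, 25, 36, 49, 64, 81 → 100 (perfect squares: 4², 5², 6², …).
Letter — letters move forward 1 place in the alphabet: M, N, O, P, Q, R → S.
Third component: 5, 4, 9, 13, 22, 35 → 57 (each term is the sum of the two before it).
Combining the parts gives 100  S  57.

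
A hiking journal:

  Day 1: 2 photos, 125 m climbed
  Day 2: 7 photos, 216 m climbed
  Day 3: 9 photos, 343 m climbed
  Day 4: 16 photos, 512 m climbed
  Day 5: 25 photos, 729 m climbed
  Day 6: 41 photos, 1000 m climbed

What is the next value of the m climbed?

1331

M climbed goes 125, 216, 343, 512, 729, 1000 → 1331 (perfect cubes: 5³, 6³, 7³, …).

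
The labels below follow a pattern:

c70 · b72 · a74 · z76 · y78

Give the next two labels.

x80 then w82

Letter: c, b, a, z, y → x → w (letters move back 1 place in the alphabet, wrapping A→Z).
Second component — +2 each step: 70, 72, 74, 76, 78 → 80 → 82.
So the next two labels are x80 and w82.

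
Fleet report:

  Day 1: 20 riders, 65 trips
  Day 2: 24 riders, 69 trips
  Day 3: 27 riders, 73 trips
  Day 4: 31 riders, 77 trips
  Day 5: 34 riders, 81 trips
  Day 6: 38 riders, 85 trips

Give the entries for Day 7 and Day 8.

41 riders, 89 trips; 45 riders, 93 trips

For the riders, alternating steps +4, +3, +4, +3, …: 20, 24, 27, 31, 34, 38 → 41 → 45.
Trips goes 65, 69, 73, 77, 81, 85 → 89 → 93 (+4 each step).
Putting the parts together: 41 riders, 89 trips and then 45 riders, 93 trips.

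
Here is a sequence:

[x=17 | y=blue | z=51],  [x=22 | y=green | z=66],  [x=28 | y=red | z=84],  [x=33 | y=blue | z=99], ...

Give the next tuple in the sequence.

X: 17, 22, 28, 33 → 39 (alternating steps +5, +6, +5, +6, …).
Y goes blue, green, red, blue → green (repeats blue → green → red).
Z goes 51, 66, 84, 99 → 117 (always 3 × the x).
So the next tuple is [x=39 | y=green | z=117].

[x=39 | y=green | z=117]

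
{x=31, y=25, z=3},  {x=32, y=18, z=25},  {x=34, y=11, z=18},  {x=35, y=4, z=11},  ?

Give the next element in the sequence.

X goes 31, 32, 34, 35 → 37 (alternating steps +1, +2, +1, +2, …).
Y goes 25, 18, 11, 4 → -3 (−7 each step).
Z goes 3, 25, 18, 11 → 4 (always the previous value of the y).
Putting it together: {x=37, y=-3, z=4}.

{x=37, y=-3, z=4}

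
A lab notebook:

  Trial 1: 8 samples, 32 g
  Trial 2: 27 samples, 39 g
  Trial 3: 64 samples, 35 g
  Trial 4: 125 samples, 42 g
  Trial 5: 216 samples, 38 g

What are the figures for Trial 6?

Samples — perfect cubes: 2³, 3³, 4³, …: 8, 27, 64, 125, 216 → 343.
G: alternating steps +7, −4, +7, −4, …; 32, 39, 35, 42, 38 → 45.
So the next line is 343 samples, 45 g.

343 samples, 45 g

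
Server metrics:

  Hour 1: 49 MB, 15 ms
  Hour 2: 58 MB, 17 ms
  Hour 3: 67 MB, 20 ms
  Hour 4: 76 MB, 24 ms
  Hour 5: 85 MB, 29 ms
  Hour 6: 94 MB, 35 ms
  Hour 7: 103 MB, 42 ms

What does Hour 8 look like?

112 MB, 50 ms

MB goes 49, 58, 67, 76, 85, 94, 103 → 112 (+9 each step).
Ms: 15, 17, 20, 24, 29, 35, 42 → 50 (differences are 2, 3, 4, … (increasing by 1 each time)).
Putting it together: 112 MB, 50 ms.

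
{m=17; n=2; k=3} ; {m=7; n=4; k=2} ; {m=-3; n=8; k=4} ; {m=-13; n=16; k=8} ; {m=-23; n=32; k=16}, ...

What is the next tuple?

M: 17, 7, -3, -13, -23 → -33 (−10 each step).
N goes 2, 4, 8, 16, 32 → 64 (×2 each step).
K: always the previous value of the n; 3, 2, 4, 8, 16 → 32.
Combining the parts gives {m=-33; n=64; k=32}.

{m=-33; n=64; k=32}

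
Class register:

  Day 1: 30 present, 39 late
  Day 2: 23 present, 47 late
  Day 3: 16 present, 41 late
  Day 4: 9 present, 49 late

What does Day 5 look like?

2 present, 43 late

Present: −7 each step; 30, 23, 16, 9 → 2.
Late: 39, 47, 41, 49 → 43 (alternating steps +8, −6, +8, −6, …).
Combining the parts gives 2 present, 43 late.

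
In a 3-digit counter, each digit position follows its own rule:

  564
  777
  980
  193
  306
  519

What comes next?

First digit goes 5, 7, 9, 1, 3, 5 → 7 (+2 each step, mod 10).
Second digit: +1 each step, mod 10; 6, 7, 8, 9, 0, 1 → 2.
For the third digit, +3 each step, mod 10: 4, 7, 0, 3, 6, 9 → 2.
So the next label is 722.

722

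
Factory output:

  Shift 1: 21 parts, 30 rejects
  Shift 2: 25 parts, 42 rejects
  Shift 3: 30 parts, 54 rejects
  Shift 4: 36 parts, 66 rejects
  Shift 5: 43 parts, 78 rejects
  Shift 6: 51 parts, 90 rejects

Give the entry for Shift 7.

60 parts, 102 rejects

Parts: differences are 4, 5, 6, … (increasing by 1 each time), so 21, 25, 30, 36, 43, 51 → 60.
Rejects — +12 each step: 30, 42, 54, 66, 78, 90 → 102.
So the next row is 60 parts, 102 rejects.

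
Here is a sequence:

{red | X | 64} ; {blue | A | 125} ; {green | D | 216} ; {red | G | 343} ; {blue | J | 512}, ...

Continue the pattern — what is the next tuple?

{green | M | 729}

For the colour, repeats red → blue → green: red, blue, green, red, blue → green.
For the letter, letters move forward 3 places in the alphabet, wrapping Z→A: X, A, D, G, J → M.
Third component — perfect cubes: 4³, 5³, 6³, …: 64, 125, 216, 343, 512 → 729.
Combining the parts gives {green | M | 729}.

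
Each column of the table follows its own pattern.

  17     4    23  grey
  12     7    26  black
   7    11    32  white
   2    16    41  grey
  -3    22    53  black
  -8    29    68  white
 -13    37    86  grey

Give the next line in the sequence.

For the first component, −5 each step: 17, 12, 7, 2, -3, -8, -13 → -18.
Second component: differences are 3, 4, 5, … (increasing by 1 each time); 4, 7, 11, 16, 22, 29, 37 → 46.
Third component: differences are 3, 6, 9, … (increasing by 3 each time); 23, 26, 32, 41, 53, 68, 86 → 107.
Shade: grey, black, white, grey, black, white, grey → black (repeats grey → black → white).
Putting it together: -18  46  107  black.

-18  46  107  black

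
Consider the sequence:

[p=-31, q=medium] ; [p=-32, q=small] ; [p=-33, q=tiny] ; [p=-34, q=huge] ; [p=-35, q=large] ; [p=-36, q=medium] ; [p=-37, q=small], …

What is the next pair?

P: −1 each step, so -31, -32, -33, -34, -35, -36, -37 → -38.
Q: repeats medium → small → tiny → huge → large; medium, small, tiny, huge, large, medium, small → tiny.
So the next pair is [p=-38, q=tiny].

[p=-38, q=tiny]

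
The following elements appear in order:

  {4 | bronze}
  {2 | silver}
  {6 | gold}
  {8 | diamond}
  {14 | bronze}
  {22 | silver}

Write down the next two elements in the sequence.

First part: each term is the sum of the two before it; 4, 2, 6, 8, 14, 22 → 36 → 58.
Rank: repeats bronze → silver → gold → diamond; bronze, silver, gold, diamond, bronze, silver → gold → diamond.
Putting the parts together: {36 | gold} and then {58 | diamond}.

{36 | gold}, {58 | diamond}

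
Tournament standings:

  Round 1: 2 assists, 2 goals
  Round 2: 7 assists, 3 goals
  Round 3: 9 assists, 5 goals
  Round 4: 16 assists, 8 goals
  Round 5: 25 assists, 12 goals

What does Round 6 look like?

Assists: each term is the sum of the two before it, so 2, 7, 9, 16, 25 → 41.
Goals: 2, 3, 5, 8, 12 → 17 (differences are 1, 2, 3, … (increasing by 1 each time)).
Combining the parts gives 41 assists, 17 goals.

41 assists, 17 goals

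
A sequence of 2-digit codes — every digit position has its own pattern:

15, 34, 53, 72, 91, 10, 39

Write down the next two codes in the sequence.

First digit — +2 each step, mod 10: 1, 3, 5, 7, 9, 1, 3 → 5 → 7.
For the second digit, −1 each step, mod 10: 5, 4, 3, 2, 1, 0, 9 → 8 → 7.
So the next two codes are 58 and 77.

58, 77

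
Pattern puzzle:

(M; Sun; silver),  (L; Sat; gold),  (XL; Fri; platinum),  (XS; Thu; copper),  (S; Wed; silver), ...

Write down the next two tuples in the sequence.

Size — runs through clothing sizes XS→XL: M, L, XL, XS, S → M → L.
Day: runs backward through the weekdays Mon→Sun; Sun, Sat, Fri, Thu, Wed → Tue → Mon.
Metal goes silver, gold, platinum, copper, silver → gold → platinum (repeats silver → gold → platinum → copper).
So the next two tuples are (M; Tue; gold) and (L; Mon; platinum).

(M; Tue; gold), (L; Mon; platinum)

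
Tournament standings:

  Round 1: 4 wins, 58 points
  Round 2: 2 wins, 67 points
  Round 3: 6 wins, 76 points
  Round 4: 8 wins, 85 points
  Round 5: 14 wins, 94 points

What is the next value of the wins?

22

Wins — each term is the sum of the two before it: 4, 2, 6, 8, 14 → 22.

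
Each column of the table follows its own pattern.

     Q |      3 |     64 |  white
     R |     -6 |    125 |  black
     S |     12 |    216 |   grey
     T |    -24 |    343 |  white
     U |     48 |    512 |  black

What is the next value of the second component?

-96

For the second component, ×(-2) each step: 3, -6, 12, -24, 48 → -96.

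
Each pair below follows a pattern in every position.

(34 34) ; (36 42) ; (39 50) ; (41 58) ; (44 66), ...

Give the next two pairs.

First slot: alternating steps +2, +3, +2, +3, …, so 34, 36, 39, 41, 44 → 46 → 49.
Second slot — +8 each step: 34, 42, 50, 58, 66 → 74 → 82.
So the next two pairs are (46 74) and (49 82).

(46 74), (49 82)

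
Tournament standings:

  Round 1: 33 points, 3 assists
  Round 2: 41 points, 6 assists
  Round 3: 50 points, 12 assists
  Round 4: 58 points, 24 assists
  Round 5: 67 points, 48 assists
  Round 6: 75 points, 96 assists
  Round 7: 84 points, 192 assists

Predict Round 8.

Points: 33, 41, 50, 58, 67, 75, 84 → 92 (alternating steps +8, +9, +8, +9, …).
Assists: ×2 each step; 3, 6, 12, 24, 48, 96, 192 → 384.
Combining the parts gives 92 points, 384 assists.

92 points, 384 assists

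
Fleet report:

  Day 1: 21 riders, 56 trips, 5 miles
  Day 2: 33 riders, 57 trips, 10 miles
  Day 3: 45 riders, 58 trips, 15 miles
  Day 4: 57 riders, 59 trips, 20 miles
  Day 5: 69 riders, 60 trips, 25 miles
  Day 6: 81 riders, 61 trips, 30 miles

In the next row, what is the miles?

35

Miles: +5 each step; 5, 10, 15, 20, 25, 30 → 35.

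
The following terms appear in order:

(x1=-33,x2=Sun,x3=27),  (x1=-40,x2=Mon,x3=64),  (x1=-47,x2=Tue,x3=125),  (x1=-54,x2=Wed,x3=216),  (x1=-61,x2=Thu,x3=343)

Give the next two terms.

X1: −7 each step; -33, -40, -47, -54, -61 → -68 → -75.
X2: runs through the weekdays Mon→Sun; Sun, Mon, Tue, Wed, Thu → Fri → Sat.
X3: 27, 64, 125, 216, 343 → 512 → 729 (perfect cubes: 3³, 4³, 5³, …).
So the next two terms are (x1=-68,x2=Fri,x3=512) and (x1=-75,x2=Sat,x3=729).

(x1=-68,x2=Fri,x3=512), (x1=-75,x2=Sat,x3=729)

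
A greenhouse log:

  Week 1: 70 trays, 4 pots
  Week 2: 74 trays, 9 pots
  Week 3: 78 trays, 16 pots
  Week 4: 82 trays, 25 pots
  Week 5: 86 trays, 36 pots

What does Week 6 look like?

For the trays, +4 each step: 70, 74, 78, 82, 86 → 90.
Pots — perfect squares: 2², 3², 4², …: 4, 9, 16, 25, 36 → 49.
So the next record is 90 trays, 49 pots.

90 trays, 49 pots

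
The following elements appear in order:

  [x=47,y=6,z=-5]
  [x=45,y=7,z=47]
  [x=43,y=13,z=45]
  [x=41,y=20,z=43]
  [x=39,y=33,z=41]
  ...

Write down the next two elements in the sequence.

X goes 47, 45, 43, 41, 39 → 37 → 35 (−2 each step).
For the y, each term is the sum of the two before it: 6, 7, 13, 20, 33 → 53 → 86.
Z goes -5, 47, 45, 43, 41 → 39 → 37 (always the previous value of the x).
Putting the parts together: [x=37,y=53,z=39] and then [x=35,y=86,z=37].

[x=37,y=53,z=39], [x=35,y=86,z=37]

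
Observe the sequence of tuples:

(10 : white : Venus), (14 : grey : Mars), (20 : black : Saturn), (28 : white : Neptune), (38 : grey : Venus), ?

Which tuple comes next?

First part goes 10, 14, 20, 28, 38 → 50 (differences are 4, 6, 8, … (increasing by 2 each time)).
Shade: white, grey, black, white, grey → black (repeats white → grey → black).
Planet: repeats Venus → Mars → Saturn → Neptune, so Venus, Mars, Saturn, Neptune, Venus → Mars.
Putting it together: (50 : black : Mars).

(50 : black : Mars)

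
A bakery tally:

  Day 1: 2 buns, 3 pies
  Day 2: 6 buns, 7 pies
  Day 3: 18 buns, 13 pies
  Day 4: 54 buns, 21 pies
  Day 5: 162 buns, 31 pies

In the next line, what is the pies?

Pies goes 3, 7, 13, 21, 31 → 43 (differences are 4, 6, 8, … (increasing by 2 each time)).

43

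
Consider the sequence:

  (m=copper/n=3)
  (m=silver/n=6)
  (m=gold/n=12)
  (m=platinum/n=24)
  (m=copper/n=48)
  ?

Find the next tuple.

M — repeats copper → silver → gold → platinum: copper, silver, gold, platinum, copper → silver.
N: ×2 each step, so 3, 6, 12, 24, 48 → 96.
Putting it together: (m=silver/n=96).

(m=silver/n=96)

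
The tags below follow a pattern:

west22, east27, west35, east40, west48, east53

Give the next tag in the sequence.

west61

For the direction, alternates west ↔ east: west, east, west, east, west, east → west.
Second component: 22, 27, 35, 40, 48, 53 → 61 (alternating steps +5, +8, +5, +8, …).
Combining the parts gives west61.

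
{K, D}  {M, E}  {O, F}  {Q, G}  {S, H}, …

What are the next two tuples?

First letter: K, M, O, Q, S → U → W (letters move forward 2 places in the alphabet).
Second letter — letters move forward 1 place in the alphabet: D, E, F, G, H → I → J.
So the next two tuples are {U, I} and {W, J}.

{U, I}, {W, J}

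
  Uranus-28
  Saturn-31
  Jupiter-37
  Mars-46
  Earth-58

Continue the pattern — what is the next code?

Venus-73

For the planet, runs backward through the planets Mercury→Neptune: Uranus, Saturn, Jupiter, Mars, Earth → Venus.
For the second component, differences are 3, 6, 9, … (increasing by 3 each time): 28, 31, 37, 46, 58 → 73.
Combining the parts gives Venus-73.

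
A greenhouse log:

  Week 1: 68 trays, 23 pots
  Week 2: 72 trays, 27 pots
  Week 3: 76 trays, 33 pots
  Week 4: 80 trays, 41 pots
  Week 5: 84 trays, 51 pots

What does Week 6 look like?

88 trays, 63 pots

Trays — +4 each step: 68, 72, 76, 80, 84 → 88.
Pots: differences are 4, 6, 8, … (increasing by 2 each time); 23, 27, 33, 41, 51 → 63.
So the next record is 88 trays, 63 pots.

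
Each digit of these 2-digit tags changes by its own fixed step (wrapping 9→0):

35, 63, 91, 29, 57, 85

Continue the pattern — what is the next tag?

13

For the first digit, +3 each step, mod 10: 3, 6, 9, 2, 5, 8 → 1.
Second digit: −2 each step, mod 10, so 5, 3, 1, 9, 7, 5 → 3.
Putting it together: 13.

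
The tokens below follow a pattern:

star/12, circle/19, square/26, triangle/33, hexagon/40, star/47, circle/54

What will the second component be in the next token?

Second component goes 12, 19, 26, 33, 40, 47, 54 → 61 (+7 each step).

61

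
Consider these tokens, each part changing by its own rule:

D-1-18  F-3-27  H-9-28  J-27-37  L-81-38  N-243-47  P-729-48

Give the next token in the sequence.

Letter: letters move forward 2 places in the alphabet; D, F, H, J, L, N, P → R.
For the second component, ×3 each step: 1, 3, 9, 27, 81, 243, 729 → 2187.
Third component goes 18, 27, 28, 37, 38, 47, 48 → 57 (alternating steps +9, +1, +9, +1, …).
Combining the parts gives R-2187-57.

R-2187-57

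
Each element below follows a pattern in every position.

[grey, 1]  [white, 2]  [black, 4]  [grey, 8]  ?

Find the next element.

[white, 16]

For the shade, repeats grey → white → black: grey, white, black, grey → white.
Second entry: ×2 each step; 1, 2, 4, 8 → 16.
Putting it together: [white, 16].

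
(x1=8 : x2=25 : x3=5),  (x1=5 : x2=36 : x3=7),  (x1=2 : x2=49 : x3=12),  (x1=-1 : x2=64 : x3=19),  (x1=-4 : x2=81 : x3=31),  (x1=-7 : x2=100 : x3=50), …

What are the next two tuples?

X1: 8, 5, 2, -1, -4, -7 → -10 → -13 (−3 each step).
For the x2, perfect squares: 5², 6², 7², …: 25, 36, 49, 64, 81, 100 → 121 → 144.
X3: 5, 7, 12, 19, 31, 50 → 81 → 131 (each term is the sum of the two before it).
So the next two tuples are (x1=-10 : x2=121 : x3=81) and (x1=-13 : x2=144 : x3=131).

(x1=-10 : x2=121 : x3=81), (x1=-13 : x2=144 : x3=131)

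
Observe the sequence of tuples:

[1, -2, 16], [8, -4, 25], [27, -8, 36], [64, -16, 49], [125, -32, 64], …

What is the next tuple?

[216, -64, 81]

First entry goes 1, 8, 27, 64, 125 → 216 (perfect cubes: 1³, 2³, 3³, …).
Second entry goes -2, -4, -8, -16, -32 → -64 (×2 each step).
Third entry goes 16, 25, 36, 49, 64 → 81 (perfect squares: 4², 5², 6², …).
So the next tuple is [216, -64, 81].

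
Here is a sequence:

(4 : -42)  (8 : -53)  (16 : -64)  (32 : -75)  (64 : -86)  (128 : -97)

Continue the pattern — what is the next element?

(256 : -108)

First part goes 4, 8, 16, 32, 64, 128 → 256 (×2 each step).
Second part — −11 each step: -42, -53, -64, -75, -86, -97 → -108.
Putting it together: (256 : -108).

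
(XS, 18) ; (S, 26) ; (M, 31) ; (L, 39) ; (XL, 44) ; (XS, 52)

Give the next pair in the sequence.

(S, 57)

Size: repeats XS → S → M → L → XL, so XS, S, M, L, XL, XS → S.
Second part: alternating steps +8, +5, +8, +5, …, so 18, 26, 31, 39, 44, 52 → 57.
Putting it together: (S, 57).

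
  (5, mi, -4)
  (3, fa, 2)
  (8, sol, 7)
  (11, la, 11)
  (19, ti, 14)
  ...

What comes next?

First component: each term is the sum of the two before it; 5, 3, 8, 11, 19 → 30.
Note: runs through the solfège scale do→ti; mi, fa, sol, la, ti → do.
Third component — differences are 6, 5, 4, … (decreasing by 1 each time): -4, 2, 7, 11, 14 → 16.
Combining the parts gives (30, do, 16).

(30, do, 16)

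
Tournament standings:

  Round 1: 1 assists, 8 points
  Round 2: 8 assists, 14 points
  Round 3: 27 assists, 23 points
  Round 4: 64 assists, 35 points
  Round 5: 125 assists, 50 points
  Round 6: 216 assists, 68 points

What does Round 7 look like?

343 assists, 89 points

Assists: perfect cubes: 1³, 2³, 3³, …, so 1, 8, 27, 64, 125, 216 → 343.
Points: 8, 14, 23, 35, 50, 68 → 89 (differences are 6, 9, 12, … (increasing by 3 each time)).
Putting it together: 343 assists, 89 points.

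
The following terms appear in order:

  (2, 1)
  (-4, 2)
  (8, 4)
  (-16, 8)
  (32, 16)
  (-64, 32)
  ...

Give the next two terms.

(128, 64), (-256, 128)

First part: ×(-2) each step, so 2, -4, 8, -16, 32, -64 → 128 → -256.
For the second part, ×2 each step: 1, 2, 4, 8, 16, 32 → 64 → 128.
Putting the parts together: (128, 64) and then (-256, 128).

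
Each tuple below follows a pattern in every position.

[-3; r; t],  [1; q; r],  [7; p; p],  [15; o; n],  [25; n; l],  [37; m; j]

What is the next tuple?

First entry goes -3, 1, 7, 15, 25, 37 → 51 (differences are 4, 6, 8, … (increasing by 2 each time)).
First letter: r, q, p, o, n, m → l (letters move back 1 place in the alphabet).
For the second letter, letters move back 2 places in the alphabet: t, r, p, n, l, j → h.
Putting it together: [51; l; h].

[51; l; h]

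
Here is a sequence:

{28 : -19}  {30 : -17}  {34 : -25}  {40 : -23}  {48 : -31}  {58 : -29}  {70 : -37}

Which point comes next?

{84 : -35}

First value goes 28, 30, 34, 40, 48, 58, 70 → 84 (differences are 2, 4, 6, … (increasing by 2 each time)).
Second value: alternating steps +2, −8, +2, −8, …, so -19, -17, -25, -23, -31, -29, -37 → -35.
Combining the parts gives {84 : -35}.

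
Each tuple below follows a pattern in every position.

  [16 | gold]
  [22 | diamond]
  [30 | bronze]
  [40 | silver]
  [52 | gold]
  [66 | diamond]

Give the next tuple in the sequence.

First entry — differences are 6, 8, 10, … (increasing by 2 each time): 16, 22, 30, 40, 52, 66 → 82.
For the rank, repeats gold → diamond → bronze → silver: gold, diamond, bronze, silver, gold, diamond → bronze.
Putting it together: [82 | bronze].

[82 | bronze]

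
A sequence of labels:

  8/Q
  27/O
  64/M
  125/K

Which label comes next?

First component: perfect cubes: 2³, 3³, 4³, …, so 8, 27, 64, 125 → 216.
Letter — letters move back 2 places in the alphabet: Q, O, M, K → I.
Combining the parts gives 216/I.

216/I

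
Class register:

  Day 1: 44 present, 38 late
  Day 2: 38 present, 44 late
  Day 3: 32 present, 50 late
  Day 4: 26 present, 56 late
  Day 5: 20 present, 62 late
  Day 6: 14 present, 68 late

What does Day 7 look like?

Present: −6 each step, so 44, 38, 32, 26, 20, 14 → 8.
For the late, together with the present always sums to 82: 38, 44, 50, 56, 62, 68 → 74.
So the next record is 8 present, 74 late.

8 present, 74 late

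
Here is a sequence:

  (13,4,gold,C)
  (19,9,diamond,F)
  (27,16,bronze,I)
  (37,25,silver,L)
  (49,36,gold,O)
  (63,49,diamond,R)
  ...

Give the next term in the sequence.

(79,64,bronze,U)

First component goes 13, 19, 27, 37, 49, 63 → 79 (differences are 6, 8, 10, … (increasing by 2 each time)).
Second component: perfect squares: 2², 3², 4², …; 4, 9, 16, 25, 36, 49 → 64.
For the rank, repeats gold → diamond → bronze → silver: gold, diamond, bronze, silver, gold, diamond → bronze.
For the letter, letters move forward 3 places in the alphabet: C, F, I, L, O, R → U.
Putting it together: (79,64,bronze,U).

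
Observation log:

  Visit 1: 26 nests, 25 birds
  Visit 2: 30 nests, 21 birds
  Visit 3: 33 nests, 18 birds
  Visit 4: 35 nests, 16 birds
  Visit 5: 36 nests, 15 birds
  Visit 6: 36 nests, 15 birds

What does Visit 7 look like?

35 nests, 16 birds

Nests goes 26, 30, 33, 35, 36, 36 → 35 (differences are 4, 3, 2, … (decreasing by 1 each time)).
Birds: together with the nests always sums to 51, so 25, 21, 18, 16, 15, 15 → 16.
Combining the parts gives 35 nests, 16 birds.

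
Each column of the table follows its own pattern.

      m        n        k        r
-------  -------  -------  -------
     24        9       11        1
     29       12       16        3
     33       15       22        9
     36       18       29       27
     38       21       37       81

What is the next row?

39  24  46  243

Column m: differences are 5, 4, 3, … (decreasing by 1 each time), so 24, 29, 33, 36, 38 → 39.
Column n goes 9, 12, 15, 18, 21 → 24 (+3 each step).
Column k — differences are 5, 6, 7, … (increasing by 1 each time): 11, 16, 22, 29, 37 → 46.
Column r: ×3 each step; 1, 3, 9, 27, 81 → 243.
Putting it together: 39  24  46  243.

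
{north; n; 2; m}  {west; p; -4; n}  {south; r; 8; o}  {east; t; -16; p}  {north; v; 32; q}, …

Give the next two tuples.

Direction — repeats north → west → south → east: north, west, south, east, north → west → south.
First letter: letters move forward 2 places in the alphabet, so n, p, r, t, v → x → z.
Third slot — ×(-2) each step: 2, -4, 8, -16, 32 → -64 → 128.
Second letter: letters move forward 1 place in the alphabet, so m, n, o, p, q → r → s.
Putting the parts together: {west; x; -64; r} and then {south; z; 128; s}.

{west; x; -64; r}, {south; z; 128; s}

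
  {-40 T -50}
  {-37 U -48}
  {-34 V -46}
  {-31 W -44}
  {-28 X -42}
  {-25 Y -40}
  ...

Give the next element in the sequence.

First entry: -40, -37, -34, -31, -28, -25 → -22 (+3 each step).
Letter: T, U, V, W, X, Y → Z (letters move forward 1 place in the alphabet).
For the third entry, +2 each step: -50, -48, -46, -44, -42, -40 → -38.
So the next element is {-22 Z -38}.

{-22 Z -38}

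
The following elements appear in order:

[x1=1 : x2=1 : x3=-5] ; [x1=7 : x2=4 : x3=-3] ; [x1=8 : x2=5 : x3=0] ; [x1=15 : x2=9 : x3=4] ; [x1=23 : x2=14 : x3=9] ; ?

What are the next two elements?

X1 — each term is the sum of the two before it: 1, 7, 8, 15, 23 → 38 → 61.
X2 goes 1, 4, 5, 9, 14 → 23 → 37 (each term is the sum of the two before it).
X3: differences are 2, 3, 4, … (increasing by 1 each time), so -5, -3, 0, 4, 9 → 15 → 22.
So the next two elements are [x1=38 : x2=23 : x3=15] and [x1=61 : x2=37 : x3=22].

[x1=38 : x2=23 : x3=15], [x1=61 : x2=37 : x3=22]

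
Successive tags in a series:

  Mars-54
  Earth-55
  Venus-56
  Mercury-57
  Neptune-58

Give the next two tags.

Planet: Mars, Earth, Venus, Mercury, Neptune → Uranus → Saturn (runs backward through the planets Mercury→Neptune).
Second component: 54, 55, 56, 57, 58 → 59 → 60 (+1 each step).
So the next two tags are Uranus-59 and Saturn-60.

Uranus-59, Saturn-60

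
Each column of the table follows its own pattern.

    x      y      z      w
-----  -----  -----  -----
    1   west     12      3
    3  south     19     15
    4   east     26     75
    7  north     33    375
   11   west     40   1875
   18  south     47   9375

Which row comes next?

Column x: each term is the sum of the two before it, so 1, 3, 4, 7, 11, 18 → 29.
Column y — repeats west → south → east → north: west, south, east, north, west, south → east.
For the column z, +7 each step: 12, 19, 26, 33, 40, 47 → 54.
For the column w, ×5 each step: 3, 15, 75, 375, 1875, 9375 → 46875.
Putting it together: 29  east  54  46875.

29  east  54  46875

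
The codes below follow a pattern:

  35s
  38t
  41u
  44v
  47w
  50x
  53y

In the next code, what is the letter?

z

First component: +3 each step, so 35, 38, 41, 44, 47, 50, 53 → 56.
Letter: letters move forward 1 place in the alphabet; s, t, u, v, w, x, y → z.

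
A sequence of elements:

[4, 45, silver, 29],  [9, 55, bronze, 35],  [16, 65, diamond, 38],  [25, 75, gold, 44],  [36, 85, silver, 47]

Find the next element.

For the first coordinate, perfect squares: 2², 3², 4², …: 4, 9, 16, 25, 36 → 49.
Second coordinate: +10 each step, so 45, 55, 65, 75, 85 → 95.
Rank goes silver, bronze, diamond, gold, silver → bronze (repeats silver → bronze → diamond → gold).
Fourth coordinate: alternating steps +6, +3, +6, +3, …, so 29, 35, 38, 44, 47 → 53.
Putting it together: [49, 95, bronze, 53].

[49, 95, bronze, 53]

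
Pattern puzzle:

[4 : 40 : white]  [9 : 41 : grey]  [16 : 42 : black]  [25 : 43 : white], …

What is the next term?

[36 : 44 : grey]

First part: 4, 9, 16, 25 → 36 (perfect squares: 2², 3², 4², …).
Second part — +1 each step: 40, 41, 42, 43 → 44.
Shade: white, grey, black, white → grey (repeats white → grey → black).
Combining the parts gives [36 : 44 : grey].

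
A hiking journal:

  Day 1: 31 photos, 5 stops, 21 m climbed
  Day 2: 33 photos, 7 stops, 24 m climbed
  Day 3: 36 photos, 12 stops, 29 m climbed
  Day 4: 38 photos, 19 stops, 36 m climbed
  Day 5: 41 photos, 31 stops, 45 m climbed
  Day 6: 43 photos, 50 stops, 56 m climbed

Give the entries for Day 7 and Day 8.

Photos: alternating steps +2, +3, +2, +3, …; 31, 33, 36, 38, 41, 43 → 46 → 48.
Stops: each term is the sum of the two before it; 5, 7, 12, 19, 31, 50 → 81 → 131.
M climbed: 21, 24, 29, 36, 45, 56 → 69 → 84 (differences are 3, 5, 7, … (increasing by 2 each time)).
So the next two lines are 46 photos, 81 stops, 69 m climbed and 48 photos, 131 stops, 84 m climbed.

46 photos, 81 stops, 69 m climbed; 48 photos, 131 stops, 84 m climbed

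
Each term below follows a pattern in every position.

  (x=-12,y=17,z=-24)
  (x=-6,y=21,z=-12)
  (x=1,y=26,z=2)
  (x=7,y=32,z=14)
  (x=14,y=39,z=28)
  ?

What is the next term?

X: -12, -6, 1, 7, 14 → 20 (alternating steps +6, +7, +6, +7, …).
For the y, differences are 4, 5, 6, … (increasing by 1 each time): 17, 21, 26, 32, 39 → 47.
Z: -24, -12, 2, 14, 28 → 40 (always 2 × the x).
Combining the parts gives (x=20,y=47,z=40).

(x=20,y=47,z=40)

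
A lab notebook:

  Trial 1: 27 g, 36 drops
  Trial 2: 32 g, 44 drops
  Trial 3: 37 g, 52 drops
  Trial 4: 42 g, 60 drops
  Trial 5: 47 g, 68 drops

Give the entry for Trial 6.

G: 27, 32, 37, 42, 47 → 52 (+5 each step).
Drops: +8 each step, so 36, 44, 52, 60, 68 → 76.
Combining the parts gives 52 g, 76 drops.

52 g, 76 drops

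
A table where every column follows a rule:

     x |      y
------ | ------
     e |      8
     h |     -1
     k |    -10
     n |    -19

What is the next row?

Column x: letters move forward 3 places in the alphabet; e, h, k, n → q.
Column y: 8, -1, -10, -19 → -28 (−9 each step).
So the next row is q  -28.

q  -28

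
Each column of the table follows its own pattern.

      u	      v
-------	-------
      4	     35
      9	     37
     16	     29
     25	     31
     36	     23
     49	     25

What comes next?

64  17

Column u: 4, 9, 16, 25, 36, 49 → 64 (perfect squares: 2², 3², 4², …).
For the column v, alternating steps +2, −8, +2, −8, …: 35, 37, 29, 31, 23, 25 → 17.
Putting it together: 64  17.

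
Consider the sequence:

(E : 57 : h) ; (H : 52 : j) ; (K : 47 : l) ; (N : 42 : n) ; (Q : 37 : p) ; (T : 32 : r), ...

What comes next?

(W : 27 : t)

First letter: letters move forward 3 places in the alphabet, so E, H, K, N, Q, T → W.
Second entry: 57, 52, 47, 42, 37, 32 → 27 (−5 each step).
For the second letter, letters move forward 2 places in the alphabet: h, j, l, n, p, r → t.
Putting it together: (W : 27 : t).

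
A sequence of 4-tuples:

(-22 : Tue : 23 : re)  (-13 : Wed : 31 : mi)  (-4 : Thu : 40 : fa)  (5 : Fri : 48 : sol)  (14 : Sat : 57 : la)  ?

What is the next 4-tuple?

First entry: +9 each step, so -22, -13, -4, 5, 14 → 23.
Day: Tue, Wed, Thu, Fri, Sat → Sun (runs through the weekdays Mon→Sun).
Third entry goes 23, 31, 40, 48, 57 → 65 (alternating steps +8, +9, +8, +9, …).
Note: re, mi, fa, sol, la → ti (runs through the solfège scale do→ti).
So the next 4-tuple is (23 : Sun : 65 : ti).

(23 : Sun : 65 : ti)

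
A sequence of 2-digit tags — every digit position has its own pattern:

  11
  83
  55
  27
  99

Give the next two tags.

First digit: −3 each step, mod 10; 1, 8, 5, 2, 9 → 6 → 3.
For the second digit, +2 each step, mod 10: 1, 3, 5, 7, 9 → 1 → 3.
Putting the parts together: 61 and then 33.

61 then 33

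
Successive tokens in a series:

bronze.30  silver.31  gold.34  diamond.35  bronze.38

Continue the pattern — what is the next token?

Rank: repeats bronze → silver → gold → diamond; bronze, silver, gold, diamond, bronze → silver.
Second component: alternating steps +1, +3, +1, +3, …, so 30, 31, 34, 35, 38 → 39.
So the next token is silver.39.

silver.39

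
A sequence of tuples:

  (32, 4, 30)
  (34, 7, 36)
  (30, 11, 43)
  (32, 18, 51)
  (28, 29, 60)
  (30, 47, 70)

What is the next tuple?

First slot: alternating steps +2, −4, +2, −4, …; 32, 34, 30, 32, 28, 30 → 26.
Second slot — each term is the sum of the two before it: 4, 7, 11, 18, 29, 47 → 76.
Third slot: differences are 6, 7, 8, … (increasing by 1 each time), so 30, 36, 43, 51, 60, 70 → 81.
Combining the parts gives (26, 76, 81).

(26, 76, 81)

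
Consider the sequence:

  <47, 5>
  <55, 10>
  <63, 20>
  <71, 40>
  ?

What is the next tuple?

First coordinate goes 47, 55, 63, 71 → 79 (+8 each step).
Second coordinate: 5, 10, 20, 40 → 80 (×2 each step).
Combining the parts gives <79, 80>.

<79, 80>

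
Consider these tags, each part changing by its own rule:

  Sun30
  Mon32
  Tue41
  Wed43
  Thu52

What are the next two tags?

Day — runs through the weekdays Mon→Sun: Sun, Mon, Tue, Wed, Thu → Fri → Sat.
Second component: 30, 32, 41, 43, 52 → 54 → 63 (alternating steps +2, +9, +2, +9, …).
So the next two tags are Fri54 and Sat63.

Fri54, Sat63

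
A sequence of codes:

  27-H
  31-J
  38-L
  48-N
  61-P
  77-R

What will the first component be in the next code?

96

First component: differences are 4, 7, 10, … (increasing by 3 each time); 27, 31, 38, 48, 61, 77 → 96.
Letter: H, J, L, N, P, R → T (letters move forward 2 places in the alphabet).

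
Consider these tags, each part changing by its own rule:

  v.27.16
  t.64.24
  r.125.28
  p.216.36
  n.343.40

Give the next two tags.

Letter: v, t, r, p, n → l → j (letters move back 2 places in the alphabet).
Second component goes 27, 64, 125, 216, 343 → 512 → 729 (perfect cubes: 3³, 4³, 5³, …).
Third component: alternating steps +8, +4, +8, +4, …, so 16, 24, 28, 36, 40 → 48 → 52.
Putting the parts together: l.512.48 and then j.729.52.

l.512.48 then j.729.52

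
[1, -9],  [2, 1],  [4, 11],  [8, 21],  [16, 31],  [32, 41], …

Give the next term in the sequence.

[64, 51]

First entry goes 1, 2, 4, 8, 16, 32 → 64 (×2 each step).
Second entry: +10 each step; -9, 1, 11, 21, 31, 41 → 51.
So the next term is [64, 51].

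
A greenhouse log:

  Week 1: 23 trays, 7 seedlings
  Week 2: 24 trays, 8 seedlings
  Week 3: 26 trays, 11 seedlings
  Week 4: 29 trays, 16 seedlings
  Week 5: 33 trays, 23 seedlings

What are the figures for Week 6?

For the trays, differences are 1, 2, 3, … (increasing by 1 each time): 23, 24, 26, 29, 33 → 38.
Seedlings goes 7, 8, 11, 16, 23 → 32 (differences are 1, 3, 5, … (increasing by 2 each time)).
Putting it together: 38 trays, 32 seedlings.

38 trays, 32 seedlings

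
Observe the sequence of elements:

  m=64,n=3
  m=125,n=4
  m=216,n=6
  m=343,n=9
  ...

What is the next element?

M: perfect cubes: 4³, 5³, 6³, …; 64, 125, 216, 343 → 512.
N goes 3, 4, 6, 9 → 13 (differences are 1, 2, 3, … (increasing by 1 each time)).
Putting it together: m=512,n=13.

m=512,n=13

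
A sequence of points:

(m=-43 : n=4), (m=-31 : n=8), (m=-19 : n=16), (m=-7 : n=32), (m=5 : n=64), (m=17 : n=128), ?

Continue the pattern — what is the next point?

M: -43, -31, -19, -7, 5, 17 → 29 (+12 each step).
N: ×2 each step, so 4, 8, 16, 32, 64, 128 → 256.
So the next point is (m=29 : n=256).

(m=29 : n=256)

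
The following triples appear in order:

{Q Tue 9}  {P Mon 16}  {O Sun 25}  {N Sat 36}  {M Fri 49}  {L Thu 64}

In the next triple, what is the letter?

K

Letter: letters move back 1 place in the alphabet; Q, P, O, N, M, L → K.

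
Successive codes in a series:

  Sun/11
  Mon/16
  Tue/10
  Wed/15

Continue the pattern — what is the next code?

Day: Sun, Mon, Tue, Wed → Thu (runs through the weekdays Mon→Sun).
Second component goes 11, 16, 10, 15 → 9 (alternating steps +5, −6, +5, −6, …).
Putting it together: Thu/9.

Thu/9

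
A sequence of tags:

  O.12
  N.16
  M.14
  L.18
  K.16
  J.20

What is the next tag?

For the letter, letters move back 1 place in the alphabet: O, N, M, L, K, J → I.
Second component: alternating steps +4, −2, +4, −2, …, so 12, 16, 14, 18, 16, 20 → 18.
Combining the parts gives I.18.

I.18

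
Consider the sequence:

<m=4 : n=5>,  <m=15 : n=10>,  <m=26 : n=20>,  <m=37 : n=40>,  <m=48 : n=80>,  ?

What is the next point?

<m=59 : n=160>

M goes 4, 15, 26, 37, 48 → 59 (+11 each step).
N: 5, 10, 20, 40, 80 → 160 (×2 each step).
Combining the parts gives <m=59 : n=160>.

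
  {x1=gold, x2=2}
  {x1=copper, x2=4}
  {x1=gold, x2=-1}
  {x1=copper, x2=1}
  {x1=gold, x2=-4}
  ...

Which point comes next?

{x1=copper, x2=-2}

For the x1, alternates gold ↔ copper: gold, copper, gold, copper, gold → copper.
X2: alternating steps +2, −5, +2, −5, …; 2, 4, -1, 1, -4 → -2.
Combining the parts gives {x1=copper, x2=-2}.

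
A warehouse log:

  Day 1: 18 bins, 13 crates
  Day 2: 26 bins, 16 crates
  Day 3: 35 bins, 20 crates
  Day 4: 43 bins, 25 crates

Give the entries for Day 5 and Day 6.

Bins: alternating steps +8, +9, +8, +9, …; 18, 26, 35, 43 → 52 → 60.
Crates: 13, 16, 20, 25 → 31 → 38 (differences are 3, 4, 5, … (increasing by 1 each time)).
Putting the parts together: 52 bins, 31 crates and then 60 bins, 38 crates.

52 bins, 31 crates; 60 bins, 38 crates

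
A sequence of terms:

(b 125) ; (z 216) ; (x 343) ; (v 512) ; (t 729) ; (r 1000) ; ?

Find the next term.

(p 1331)

Letter goes b, z, x, v, t, r → p (letters move back 2 places in the alphabet, wrapping A→Z).
Second coordinate goes 125, 216, 343, 512, 729, 1000 → 1331 (perfect cubes: 5³, 6³, 7³, …).
So the next term is (p 1331).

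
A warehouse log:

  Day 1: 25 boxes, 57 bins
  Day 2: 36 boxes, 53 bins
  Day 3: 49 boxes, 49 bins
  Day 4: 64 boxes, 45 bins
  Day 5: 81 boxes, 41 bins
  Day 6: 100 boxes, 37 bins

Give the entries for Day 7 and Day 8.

Boxes — perfect squares: 5², 6², 7², …: 25, 36, 49, 64, 81, 100 → 121 → 144.
Bins: 57, 53, 49, 45, 41, 37 → 33 → 29 (−4 each step).
So the next two lines are 121 boxes, 33 bins and 144 boxes, 29 bins.

121 boxes, 33 bins; 144 boxes, 29 bins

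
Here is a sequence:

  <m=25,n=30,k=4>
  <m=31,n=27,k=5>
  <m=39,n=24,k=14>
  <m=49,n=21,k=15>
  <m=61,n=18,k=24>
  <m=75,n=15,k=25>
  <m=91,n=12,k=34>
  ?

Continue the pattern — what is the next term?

M: 25, 31, 39, 49, 61, 75, 91 → 109 (differences are 6, 8, 10, … (increasing by 2 each time)).
N: −3 each step; 30, 27, 24, 21, 18, 15, 12 → 9.
K: alternating steps +1, +9, +1, +9, …; 4, 5, 14, 15, 24, 25, 34 → 35.
Putting it together: <m=109,n=9,k=35>.

<m=109,n=9,k=35>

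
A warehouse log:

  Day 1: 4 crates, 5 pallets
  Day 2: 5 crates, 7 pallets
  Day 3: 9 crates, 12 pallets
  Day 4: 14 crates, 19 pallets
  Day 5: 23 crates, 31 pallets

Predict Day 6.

Crates goes 4, 5, 9, 14, 23 → 37 (each term is the sum of the two before it).
For the pallets, each term is the sum of the two before it: 5, 7, 12, 19, 31 → 50.
Combining the parts gives 37 crates, 50 pallets.

37 crates, 50 pallets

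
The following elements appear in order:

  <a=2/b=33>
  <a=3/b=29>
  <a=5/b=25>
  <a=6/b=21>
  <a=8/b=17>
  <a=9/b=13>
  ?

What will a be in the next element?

11

A: 2, 3, 5, 6, 8, 9 → 11 (alternating steps +1, +2, +1, +2, …).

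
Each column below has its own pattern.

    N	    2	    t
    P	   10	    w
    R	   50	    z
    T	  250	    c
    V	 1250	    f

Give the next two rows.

First letter goes N, P, R, T, V → X → Z (letters move forward 2 places in the alphabet).
Second component: ×5 each step, so 2, 10, 50, 250, 1250 → 6250 → 31250.
Second letter — letters move forward 3 places in the alphabet, wrapping Z→A: t, w, z, c, f → i → l.
So the next two rows are X  6250  i and Z  31250  l.

X  6250  i; Z  31250  l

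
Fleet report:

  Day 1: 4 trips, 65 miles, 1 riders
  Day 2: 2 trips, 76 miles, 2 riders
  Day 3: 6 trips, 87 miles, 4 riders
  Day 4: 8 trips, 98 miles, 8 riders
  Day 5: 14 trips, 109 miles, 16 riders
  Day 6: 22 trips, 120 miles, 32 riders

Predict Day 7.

Trips — each term is the sum of the two before it: 4, 2, 6, 8, 14, 22 → 36.
Miles: +11 each step, so 65, 76, 87, 98, 109, 120 → 131.
Riders: ×2 each step; 1, 2, 4, 8, 16, 32 → 64.
Combining the parts gives 36 trips, 131 miles, 64 riders.

36 trips, 131 miles, 64 riders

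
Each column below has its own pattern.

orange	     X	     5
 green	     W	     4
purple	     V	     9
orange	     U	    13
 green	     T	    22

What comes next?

For the colour, repeats orange → green → purple: orange, green, purple, orange, green → purple.
Letter: letters move back 1 place in the alphabet, so X, W, V, U, T → S.
Third component goes 5, 4, 9, 13, 22 → 35 (each term is the sum of the two before it).
Putting it together: purple  S  35.

purple  S  35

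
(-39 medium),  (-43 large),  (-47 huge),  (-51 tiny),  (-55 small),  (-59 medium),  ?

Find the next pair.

(-63 large)

First coordinate — −4 each step: -39, -43, -47, -51, -55, -59 → -63.
Size: repeats medium → large → huge → tiny → small, so medium, large, huge, tiny, small, medium → large.
Combining the parts gives (-63 large).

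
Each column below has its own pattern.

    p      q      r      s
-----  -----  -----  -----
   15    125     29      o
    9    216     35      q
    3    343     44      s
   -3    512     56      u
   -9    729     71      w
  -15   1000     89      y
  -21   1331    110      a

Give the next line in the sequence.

-27  1728  134  c

Column p — −6 each step: 15, 9, 3, -3, -9, -15, -21 → -27.
Column q: perfect cubes: 5³, 6³, 7³, …; 125, 216, 343, 512, 729, 1000, 1331 → 1728.
Column r: differences are 6, 9, 12, … (increasing by 3 each time), so 29, 35, 44, 56, 71, 89, 110 → 134.
Column s: letters move forward 2 places in the alphabet, wrapping Z→A, so o, q, s, u, w, y, a → c.
Putting it together: -27  1728  134  c.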